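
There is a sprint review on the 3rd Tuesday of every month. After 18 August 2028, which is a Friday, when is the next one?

19 September 2028

August 2028 starts on a Tuesday; its first Tuesday is the 1st, so the 3rd Tuesday is the 15th — 15 August 2028.
That is not after 18 August 2028, so look at September 2028.
September 2028 starts on a Friday; its first Tuesday is the 5th, so the 3rd Tuesday is the 19th — 19 September 2028.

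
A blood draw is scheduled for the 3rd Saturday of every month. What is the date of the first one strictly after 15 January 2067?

19 February 2067

January 2067 starts on a Saturday; its first Saturday is the 1st, so the 3rd Saturday is the 15th — 15 January 2067.
That is not after 15 January 2067, so look at February 2067.
February 2067 starts on a Tuesday; its first Saturday is the 5th, so the 3rd Saturday is the 19th — 19 February 2067.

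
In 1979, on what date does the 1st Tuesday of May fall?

May 1979 begins on a Tuesday, so the first Tuesday is May 1.

1979-05-01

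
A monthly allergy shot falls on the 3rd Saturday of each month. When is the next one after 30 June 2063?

June 2063 starts on a Friday; its first Saturday is the 2nd, so the 3rd Saturday is the 16th — 16 June 2063.
That is not after 30 June 2063, so look at July 2063.
July 2063 starts on a Sunday; its first Saturday is the 7th, so the 3rd Saturday is the 21st — 21 July 2063.

21 July 2063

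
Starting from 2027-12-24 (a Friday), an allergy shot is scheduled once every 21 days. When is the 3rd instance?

The 3rd occurrence is 2 intervals after the first: 2 × 21 = 42 days after 2027-12-24.
December has 31 days — 7 days to the end of December leaves 35.
January has 31 days (4 left).
4 days into February → 2028-02-04.

2028-02-04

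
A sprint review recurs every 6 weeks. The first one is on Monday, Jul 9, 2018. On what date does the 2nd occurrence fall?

Aug 20, 2018

The 2nd occurrence is 1 interval after the first: 1 × 42 = 42 days after Jul 9, 2018.
Jul has 31 days — 22 days to the end of Jul leaves 20.
20 days into Aug → Aug 20, 2018.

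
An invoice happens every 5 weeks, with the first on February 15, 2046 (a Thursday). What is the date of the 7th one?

The 7th occurrence is 6 intervals after the first: 6 × 35 = 210 days after February 15, 2046.
February has 28 days — 13 days to the end of February leaves 197.
March has 31 days (166 left).
April has 30 days (136 left).
May has 31 days (105 left).
June has 30 days (75 left).
July has 31 days (44 left).
August has 31 days (13 left).
13 days into September → September 13, 2046.

September 13, 2046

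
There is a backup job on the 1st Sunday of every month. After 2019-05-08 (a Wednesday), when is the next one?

2019-06-02

May 2019 starts on a Wednesday, so its 1st Sunday is 2019-05-05 (4 days in).
That is not after 2019-05-08, so look at June 2019.
June 2019 starts on a Saturday, so its 1st Sunday is 2019-06-02 (1 day in).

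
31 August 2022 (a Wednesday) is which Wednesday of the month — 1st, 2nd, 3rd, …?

5th

Day 31 falls in week ⌈31/7⌉ of the month.
Days 1–7 hold the 1st Wednesday, 8–14 the 2nd, 15–21 the 3rd, 22–28 the 4th, 29–31 the 5th.
31 is in the range for the 5th.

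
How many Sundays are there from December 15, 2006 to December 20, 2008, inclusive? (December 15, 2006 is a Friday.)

December 15, 2006 is a Friday; the first Sunday on or after it is December 17, 2006 (2 days later).
From December 17, 2006 to December 20, 2008: 14 + 365 + 355 = 734 days (rest of 2006, 2007, to December 20, 2008 in 2008).
734 ÷ 7 = 104 full weeks with remainder 6, so 104 more Sundays after the first → 105.

105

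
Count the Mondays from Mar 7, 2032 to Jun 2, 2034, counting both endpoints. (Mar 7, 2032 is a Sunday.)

Mar 7, 2032 is a Sunday; the first Monday on or after it is Mar 8, 2032 (1 day later).
From Mar 8, 2032 to Jun 2, 2034: 298 + 365 + 153 = 816 days (rest of 2032, 2033, to Jun 2, 2034 in 2034).
816 ÷ 7 = 116 full weeks with remainder 4, so 116 more Mondays after the first → 117.

117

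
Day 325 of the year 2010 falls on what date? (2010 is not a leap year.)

2010-11-21

January has 31 days (325 − 31 = 294 remain).
February has 28 days (294 − 28 = 266 remain).
March has 31 days (266 − 31 = 235 remain).
April has 30 days (235 − 30 = 205 remain).
May has 31 days (205 − 31 = 174 remain).
June has 30 days (174 − 30 = 144 remain).
July has 31 days (144 − 31 = 113 remain).
August has 31 days (113 − 31 = 82 remain).
September has 30 days (82 − 30 = 52 remain).
October has 31 days (52 − 31 = 21 remain).
21 into November → November 21.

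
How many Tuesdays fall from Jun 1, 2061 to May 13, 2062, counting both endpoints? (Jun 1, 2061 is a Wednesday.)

49

Jun 1, 2061 is a Wednesday; the first Tuesday on or after it is Jun 7, 2061 (6 days later).
From Jun 7, 2061 to May 13, 2062: 207 + 133 = 340 days (rest of 2061, to May 13, 2062 in 2062).
340 ÷ 7 = 48 full weeks with remainder 4, so 48 more Tuesdays after the first → 49.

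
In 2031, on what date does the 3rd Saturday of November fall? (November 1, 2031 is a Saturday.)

2031-11-15

November 2031 begins on a Saturday, so the first Saturday is November 1.
The 3rd Saturday is 2 weeks later: 1 + 14 = 15.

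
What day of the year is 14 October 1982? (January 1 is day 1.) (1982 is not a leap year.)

Days in months before October: 31 + 28 + 31 + 30 + 31 + 30 + 31 + 31 + 30 = 273.
Plus 14 days into October → day 287.

287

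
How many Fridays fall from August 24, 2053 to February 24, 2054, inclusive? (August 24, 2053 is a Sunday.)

26

August 24, 2053 is a Sunday; the first Friday on or after it is August 29, 2053 (5 days later).
From August 29, 2053 to February 24, 2054: 2 + 30 + 31 + 30 + 31 + 31 + 24 = 179 days (rest of August, September, October, November, December, January, February).
179 ÷ 7 = 25 full weeks with remainder 4, so 25 more Fridays after the first → 26.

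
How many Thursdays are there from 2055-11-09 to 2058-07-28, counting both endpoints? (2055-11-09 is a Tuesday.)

142

2055-11-09 is a Tuesday; the first Thursday on or after it is 2055-11-11 (2 days later).
From 2055-11-11 to 2058-07-28: 50 + 366 + 365 + 209 = 990 days (rest of 2055, 2056, 2057, to 2058-07-28 in 2058).
990 ÷ 7 = 141 full weeks with remainder 3, so 141 more Thursdays after the first → 142.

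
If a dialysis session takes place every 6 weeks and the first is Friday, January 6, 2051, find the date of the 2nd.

The 2nd occurrence is 1 interval after the first: 1 × 42 = 42 days after January 6, 2051.
January has 31 days — 25 days to the end of January leaves 17.
17 days into February → February 17, 2051.

February 17, 2051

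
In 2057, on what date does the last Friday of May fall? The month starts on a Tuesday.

May 25, 2057

May 2057 begins on a Tuesday, so the first Friday is May 4 (3 days later).
May 2057 has 31 days. Adding weeks: 4, 11, 18, 25 — the last one ≤ 31 is the 25th.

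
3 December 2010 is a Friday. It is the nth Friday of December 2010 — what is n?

Day 3 falls in week ⌈3/7⌉ of the month.
Days 1–7 hold the 1st Friday, 8–14 the 2nd, 15–21 the 3rd, 22–28 the 4th, 29–31 the 5th.
3 is in the range for the 1st.

1st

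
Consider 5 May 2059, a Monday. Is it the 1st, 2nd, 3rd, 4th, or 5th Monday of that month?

Day 5 falls in week ⌈5/7⌉ of the month.
Days 1–7 hold the 1st Monday, 8–14 the 2nd, 15–21 the 3rd, 22–28 the 4th, 29–31 the 5th.
5 is in the range for the 1st.

1st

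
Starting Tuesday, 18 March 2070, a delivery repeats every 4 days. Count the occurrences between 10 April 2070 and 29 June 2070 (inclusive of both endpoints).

20

Occurrences land 4·i days after 18 March 2070 for i = 0, 1, 2, …
10 April 2070 is 23 days after the start; 23 ÷ 4 = 5 remainder 3; since the remainder is 3, round up to i = 6. First occurrence in the window: #7 on 11 April 2070 (6×4 = 24 days in).
29 June 2070 is 103 days after the start; 103 ÷ 4 = 25 remainder 3. Last occurrence in the window: #26 on 26 June 2070.
Occurrences #7 through #26: 20 in total.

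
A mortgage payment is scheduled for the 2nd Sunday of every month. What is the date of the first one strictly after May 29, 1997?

Jun 8, 1997

May 1997 starts on a Thursday; its first Sunday is the 4th, so the 2nd Sunday is the 11th — May 11, 1997.
That is not after May 29, 1997, so look at Jun 1997.
Jun 1997 starts on a Sunday; its first Sunday is the 1st, so the 2nd Sunday is the 8th — Jun 8, 1997.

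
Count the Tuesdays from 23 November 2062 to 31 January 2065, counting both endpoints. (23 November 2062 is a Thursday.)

23 November 2062 is a Thursday; the first Tuesday on or after it is 28 November 2062 (5 days later).
From 28 November 2062 to 31 January 2065: 33 + 365 + 366 + 31 = 795 days (rest of 2062, 2063, 2064, to 31 January 2065 in 2065).
795 ÷ 7 = 113 full weeks with remainder 4, so 113 more Tuesdays after the first → 114.

114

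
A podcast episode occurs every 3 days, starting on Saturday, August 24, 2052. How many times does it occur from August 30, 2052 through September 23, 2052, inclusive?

9

Occurrences land 3·i days after August 24, 2052 for i = 0, 1, 2, …
August 30, 2052 is 6 days after the start; 6 ÷ 3 = 2 remainder 0. First occurrence in the window: #3 on August 30, 2052 (2×3 = 6 days in).
September 23, 2052 is 30 days after the start; 30 ÷ 3 = 10 remainder 0. Last occurrence in the window: #11 on September 23, 2052.
Occurrences #3 through #11: 9 in total.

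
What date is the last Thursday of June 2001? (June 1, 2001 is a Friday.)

28 June 2001

June 2001 begins on a Friday, so the first Thursday is June 7 (6 days later).
June 2001 has 30 days. Adding weeks: 7, 14, 21, 28 — the last one ≤ 30 is the 28th.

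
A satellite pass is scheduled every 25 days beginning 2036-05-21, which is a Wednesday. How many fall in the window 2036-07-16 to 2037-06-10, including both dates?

Occurrences land 25·i days after 2036-05-21 for i = 0, 1, 2, …
2036-07-16 is 56 days after the start; 56 ÷ 25 = 2 remainder 6; since the remainder is 6, round up to i = 3. First occurrence in the window: #4 on 2036-08-04 (3×25 = 75 days in).
2037-06-10 is 385 days after the start; 385 ÷ 25 = 15 remainder 10. Last occurrence in the window: #16 on 2037-05-31.
Occurrences #4 through #16: 13 in total.

13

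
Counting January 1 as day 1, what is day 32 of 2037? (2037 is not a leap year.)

2037-02-01

January has 31 days (32 − 31 = 1 remain).
1 into February → February 1.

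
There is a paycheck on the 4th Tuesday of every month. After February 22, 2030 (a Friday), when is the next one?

February 26, 2030

February 2030 starts on a Friday; its first Tuesday is the 5th, so the 4th Tuesday is the 26th — February 26, 2030.
February 26, 2030 is after February 22, 2030, so that is the next one.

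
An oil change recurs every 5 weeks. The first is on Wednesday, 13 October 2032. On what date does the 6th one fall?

The 6th occurrence is 5 intervals after the first: 5 × 35 = 175 days after 13 October 2032.
October has 31 days — 18 days to the end of October leaves 157.
November has 30 days (127 left).
December has 31 days (96 left).
January has 31 days (65 left).
February has 28 days (37 left).
March has 31 days (6 left).
6 days into April → 6 April 2033.

6 April 2033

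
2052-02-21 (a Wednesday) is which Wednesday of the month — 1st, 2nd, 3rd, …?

3rd

Day 21 falls in week ⌈21/7⌉ of the month.
Days 1–7 hold the 1st Wednesday, 8–14 the 2nd, 15–21 the 3rd, 22–28 the 4th, 29–31 the 5th.
21 is in the range for the 3rd.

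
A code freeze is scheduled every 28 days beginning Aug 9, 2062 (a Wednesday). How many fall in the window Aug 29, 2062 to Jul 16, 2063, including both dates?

12

Occurrences land 28·i days after Aug 9, 2062 for i = 0, 1, 2, …
Aug 29, 2062 is 20 days after the start; 20 ÷ 28 = 0 remainder 20; since the remainder is 20, round up to i = 1. First occurrence in the window: #2 on Sep 6, 2062 (1×28 = 28 days in).
Jul 16, 2063 is 341 days after the start; 341 ÷ 28 = 12 remainder 5. Last occurrence in the window: #13 on Jul 11, 2063.
Occurrences #2 through #13: 12 in total.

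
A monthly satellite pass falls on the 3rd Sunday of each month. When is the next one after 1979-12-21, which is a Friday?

1980-01-20

December 1979 starts on a Saturday; its first Sunday is the 2nd, so the 3rd Sunday is the 16th — 1979-12-16.
That is not after 1979-12-21, so look at January 1980.
January 1980 starts on a Tuesday; its first Sunday is the 6th, so the 3rd Sunday is the 20th — 1980-01-20.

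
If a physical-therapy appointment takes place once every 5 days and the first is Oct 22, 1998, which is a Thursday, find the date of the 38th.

The 38th occurrence is 37 intervals after the first: 37 × 5 = 185 days after Oct 22, 1998.
Oct has 31 days — 9 days to the end of Oct leaves 176.
Nov has 30 days (146 left).
Dec has 31 days (115 left).
Jan has 31 days (84 left).
Feb has 28 days (56 left).
Mar has 31 days (25 left).
25 days into Apr → Apr 25, 1999.

Apr 25, 1999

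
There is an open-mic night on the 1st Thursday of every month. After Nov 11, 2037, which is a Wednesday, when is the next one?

Nov 2037 starts on a Sunday, so its 1st Thursday is Nov 5, 2037 (4 days in).
That is not after Nov 11, 2037, so look at Dec 2037.
Dec 2037 starts on a Tuesday, so its 1st Thursday is Dec 3, 2037 (2 days in).

Dec 3, 2037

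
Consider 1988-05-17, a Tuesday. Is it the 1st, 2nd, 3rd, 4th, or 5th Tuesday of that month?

Day 17 falls in week ⌈17/7⌉ of the month.
Days 1–7 hold the 1st Tuesday, 8–14 the 2nd, 15–21 the 3rd, 22–28 the 4th, 29–31 the 5th.
17 is in the range for the 3rd.

3rd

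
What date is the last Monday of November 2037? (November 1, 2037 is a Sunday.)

2037-11-30

November 2037 begins on a Sunday, so the first Monday is November 2 (1 day later).
November 2037 has 30 days. Adding weeks: 2, 9, 16, 23, 30 — the last one ≤ 30 is the 30th.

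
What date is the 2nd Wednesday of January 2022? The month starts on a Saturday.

January 2022 begins on a Saturday, so the first Wednesday is January 5 (4 days later).
The 2nd Wednesday is 1 weeks later: 5 + 7 = 12.

2022-01-12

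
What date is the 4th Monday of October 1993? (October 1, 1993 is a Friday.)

October 25, 1993

October 1993 begins on a Friday, so the first Monday is October 4 (3 days later).
The 4th Monday is 3 weeks later: 4 + 21 = 25.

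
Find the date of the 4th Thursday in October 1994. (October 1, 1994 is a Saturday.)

October 27, 1994

October 1994 begins on a Saturday, so the first Thursday is October 6 (5 days later).
The 4th Thursday is 3 weeks later: 6 + 21 = 27.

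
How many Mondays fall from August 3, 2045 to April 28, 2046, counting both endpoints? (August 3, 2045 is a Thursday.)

August 3, 2045 is a Thursday; the first Monday on or after it is August 7, 2045 (4 days later).
From August 7, 2045 to April 28, 2046: 24 + 30 + 31 + 30 + 31 + 31 + 28 + 31 + 28 = 264 days (rest of August, September, October, November, December, January, February, March, April).
264 ÷ 7 = 37 full weeks with remainder 5, so 37 more Mondays after the first → 38.

38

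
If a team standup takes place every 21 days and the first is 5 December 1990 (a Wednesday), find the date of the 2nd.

26 December 1990

The 2nd occurrence is 1 interval after the first: 1 × 21 = 21 days after 5 December 1990.
21 days later is 26 December 1990.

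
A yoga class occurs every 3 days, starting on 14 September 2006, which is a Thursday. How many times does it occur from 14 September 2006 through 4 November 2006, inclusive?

Occurrences land 3·i days after 14 September 2006 for i = 0, 1, 2, …
The window opens on the start date, so the first occurrence inside is #1 on 14 September 2006.
4 November 2006 is 51 days after the start; 51 ÷ 3 = 17 remainder 0. Last occurrence in the window: #18 on 4 November 2006.
Occurrences #1 through #18: 18 in total.

18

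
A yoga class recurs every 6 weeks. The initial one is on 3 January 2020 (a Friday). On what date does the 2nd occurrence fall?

14 February 2020

The 2nd occurrence is 1 interval after the first: 1 × 42 = 42 days after 3 January 2020.
January has 31 days — 28 days to the end of January leaves 14.
14 days into February → 14 February 2020.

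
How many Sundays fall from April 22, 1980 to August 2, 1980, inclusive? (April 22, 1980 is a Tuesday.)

14

April 22, 1980 is a Tuesday; the first Sunday on or after it is April 27, 1980 (5 days later).
From April 27, 1980 to August 2, 1980: 3 + 31 + 30 + 31 + 2 = 97 days (rest of April, May, June, July, August).
97 ÷ 7 = 13 full weeks with remainder 6, so 13 more Sundays after the first → 14.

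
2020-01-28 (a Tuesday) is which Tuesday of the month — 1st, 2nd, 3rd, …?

Day 28 falls in week ⌈28/7⌉ of the month.
Days 1–7 hold the 1st Tuesday, 8–14 the 2nd, 15–21 the 3rd, 22–28 the 4th, 29–31 the 5th.
28 is in the range for the 4th.

4th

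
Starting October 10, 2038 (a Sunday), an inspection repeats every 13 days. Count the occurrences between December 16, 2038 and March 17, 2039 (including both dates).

7

Occurrences land 13·i days after October 10, 2038 for i = 0, 1, 2, …
December 16, 2038 is 67 days after the start; 67 ÷ 13 = 5 remainder 2; since the remainder is 2, round up to i = 6. First occurrence in the window: #7 on December 27, 2038 (6×13 = 78 days in).
March 17, 2039 is 158 days after the start; 158 ÷ 13 = 12 remainder 2. Last occurrence in the window: #13 on March 15, 2039.
Occurrences #7 through #13: 7 in total.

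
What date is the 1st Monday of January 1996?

January 1, 1996

January 1996 begins on a Monday, so the first Monday is January 1.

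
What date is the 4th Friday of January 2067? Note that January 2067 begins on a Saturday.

January 2067 begins on a Saturday, so the first Friday is January 7 (6 days later).
The 4th Friday is 3 weeks later: 7 + 21 = 28.

28 January 2067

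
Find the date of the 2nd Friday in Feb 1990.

Feb 9, 1990

Feb 1990 begins on a Thursday, so the first Friday is Feb 2 (1 day later).
The 2nd Friday is 1 weeks later: 2 + 7 = 9.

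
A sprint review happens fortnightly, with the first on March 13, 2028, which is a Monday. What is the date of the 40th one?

The 40th occurrence is 39 intervals after the first: 39 × 14 = 546 days after March 13, 2028.
March has 31 days — 18 days to the end of March leaves 528.
From end of March to end of 2028 is 275 days (253 left).
January has 31 days (222 left).
February has 28 days (194 left).
March has 31 days (163 left).
April has 30 days (133 left).
May has 31 days (102 left).
June has 30 days (72 left).
July has 31 days (41 left).
August has 31 days (10 left).
10 days into September → September 10, 2029.

September 10, 2029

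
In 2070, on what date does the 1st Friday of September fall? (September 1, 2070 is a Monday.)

2070-09-05

September 2070 begins on a Monday, so the first Friday is September 5 (4 days later).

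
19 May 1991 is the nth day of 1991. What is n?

139

Days in months before May: 31 + 28 + 31 + 30 = 120.
Plus 19 days into May → day 139.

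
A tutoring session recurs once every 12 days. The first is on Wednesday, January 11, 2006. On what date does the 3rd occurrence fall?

The 3rd occurrence is 2 intervals after the first: 2 × 12 = 24 days after January 11, 2006.
January has 31 days — 20 days to the end of January leaves 4.
4 days into February → February 4, 2006.

February 4, 2006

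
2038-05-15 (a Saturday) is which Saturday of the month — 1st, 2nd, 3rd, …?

3rd

Day 15 falls in week ⌈15/7⌉ of the month.
Days 1–7 hold the 1st Saturday, 8–14 the 2nd, 15–21 the 3rd, 22–28 the 4th, 29–31 the 5th.
15 is in the range for the 3rd.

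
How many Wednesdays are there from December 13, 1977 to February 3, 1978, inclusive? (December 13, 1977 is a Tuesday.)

December 13, 1977 is a Tuesday; the first Wednesday on or after it is December 14, 1977 (1 day later).
From December 14, 1977 to February 3, 1978: 17 + 31 + 3 = 51 days (rest of December, January, February).
51 ÷ 7 = 7 full weeks with remainder 2, so 7 more Wednesdays after the first → 8.

8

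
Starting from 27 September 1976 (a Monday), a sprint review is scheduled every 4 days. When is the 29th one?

The 29th occurrence is 28 intervals after the first: 28 × 4 = 112 days after 27 September 1976.
September has 30 days — 3 days to the end of September leaves 109.
October has 31 days (78 left).
November has 30 days (48 left).
December has 31 days (17 left).
17 days into January → 17 January 1977.

17 January 1977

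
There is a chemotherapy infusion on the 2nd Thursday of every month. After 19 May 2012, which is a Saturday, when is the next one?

14 June 2012

May 2012 starts on a Tuesday; its first Thursday is the 3rd, so the 2nd Thursday is the 10th — 10 May 2012.
That is not after 19 May 2012, so look at June 2012.
June 2012 starts on a Friday; its first Thursday is the 7th, so the 2nd Thursday is the 14th — 14 June 2012.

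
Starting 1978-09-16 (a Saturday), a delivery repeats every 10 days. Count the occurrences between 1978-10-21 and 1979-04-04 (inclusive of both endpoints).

Occurrences land 10·i days after 1978-09-16 for i = 0, 1, 2, …
1978-10-21 is 35 days after the start; 35 ÷ 10 = 3 remainder 5; since the remainder is 5, round up to i = 4. First occurrence in the window: #5 on 1978-10-26 (4×10 = 40 days in).
1979-04-04 is 200 days after the start; 200 ÷ 10 = 20 remainder 0. Last occurrence in the window: #21 on 1979-04-04.
Occurrences #5 through #21: 17 in total.

17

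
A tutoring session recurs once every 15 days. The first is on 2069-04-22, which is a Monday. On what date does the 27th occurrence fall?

The 27th occurrence is 26 intervals after the first: 26 × 15 = 390 days after 2069-04-22.
April has 30 days — 8 days to the end of April leaves 382.
May has 31 days (351 left).
June has 30 days (321 left).
July has 31 days (290 left).
August has 31 days (259 left).
September has 30 days (229 left).
October has 31 days (198 left).
November has 30 days (168 left).
December has 31 days (137 left).
January has 31 days (106 left).
February has 28 days (78 left).
March has 31 days (47 left).
April has 30 days (17 left).
17 days into May → 2070-05-17.

2070-05-17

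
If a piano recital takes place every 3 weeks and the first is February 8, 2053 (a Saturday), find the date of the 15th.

The 15th occurrence is 14 intervals after the first: 14 × 21 = 294 days after February 8, 2053.
February has 28 days — 20 days to the end of February leaves 274.
March has 31 days (243 left).
April has 30 days (213 left).
May has 31 days (182 left).
June has 30 days (152 left).
July has 31 days (121 left).
August has 31 days (90 left).
September has 30 days (60 left).
October has 31 days (29 left).
29 days into November → November 29, 2053.

November 29, 2053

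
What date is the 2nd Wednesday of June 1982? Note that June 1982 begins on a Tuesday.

9 June 1982

June 1982 begins on a Tuesday, so the first Wednesday is June 2 (1 day later).
The 2nd Wednesday is 1 weeks later: 2 + 7 = 9.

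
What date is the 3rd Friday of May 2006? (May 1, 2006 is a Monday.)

May 2006 begins on a Monday, so the first Friday is May 5 (4 days later).
The 3rd Friday is 2 weeks later: 5 + 14 = 19.

May 19, 2006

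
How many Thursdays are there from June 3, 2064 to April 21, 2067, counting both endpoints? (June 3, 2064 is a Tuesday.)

June 3, 2064 is a Tuesday; the first Thursday on or after it is June 5, 2064 (2 days later).
From June 5, 2064 to April 21, 2067: 209 + 365 + 365 + 111 = 1050 days (rest of 2064, 2065, 2066, to April 21, 2067 in 2067).
1050 ÷ 7 = 150 full weeks with remainder 0, so 150 more Thursdays after the first → 151.

151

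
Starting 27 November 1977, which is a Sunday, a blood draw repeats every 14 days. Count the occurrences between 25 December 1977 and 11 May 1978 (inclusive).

10

Occurrences land 14·i days after 27 November 1977 for i = 0, 1, 2, …
25 December 1977 is 28 days after the start; 28 ÷ 14 = 2 remainder 0. First occurrence in the window: #3 on 25 December 1977 (2×14 = 28 days in).
11 May 1978 is 165 days after the start; 165 ÷ 14 = 11 remainder 11. Last occurrence in the window: #12 on 30 April 1978.
Occurrences #3 through #12: 10 in total.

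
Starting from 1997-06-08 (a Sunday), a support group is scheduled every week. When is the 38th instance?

The 38th occurrence is 37 intervals after the first: 37 × 7 = 259 days after 1997-06-08.
June has 30 days — 22 days to the end of June leaves 237.
July has 31 days (206 left).
August has 31 days (175 left).
September has 30 days (145 left).
October has 31 days (114 left).
November has 30 days (84 left).
December has 31 days (53 left).
January has 31 days (22 left).
22 days into February → 1998-02-22.

1998-02-22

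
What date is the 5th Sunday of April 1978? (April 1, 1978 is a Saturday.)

April 30, 1978

April 1978 begins on a Saturday, so the first Sunday is April 2 (1 day later).
The 5th Sunday is 4 weeks later: 2 + 28 = 30.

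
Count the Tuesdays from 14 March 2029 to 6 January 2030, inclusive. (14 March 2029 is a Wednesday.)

42

14 March 2029 is a Wednesday; the first Tuesday on or after it is 20 March 2029 (6 days later).
From 20 March 2029 to 6 January 2030: 11 + 30 + 31 + 30 + 31 + 31 + 30 + 31 + 30 + 31 + 6 = 292 days (rest of March, April, May, June, July, August, September, October, November, December, January).
292 ÷ 7 = 41 full weeks with remainder 5, so 41 more Tuesdays after the first → 42.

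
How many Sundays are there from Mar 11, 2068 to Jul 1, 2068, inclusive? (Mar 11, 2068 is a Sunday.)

17

Mar 11, 2068 is a Sunday; the first Sunday on or after it is Mar 11, 2068.
From Mar 11, 2068 to Jul 1, 2068: 20 + 30 + 31 + 30 + 1 = 112 days (rest of Mar, Apr, May, Jun, Jul).
112 ÷ 7 = 16 full weeks with remainder 0, so 16 more Sundays after the first → 17.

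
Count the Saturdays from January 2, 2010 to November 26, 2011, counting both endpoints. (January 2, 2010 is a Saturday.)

January 2, 2010 is a Saturday; the first Saturday on or after it is January 2, 2010.
From January 2, 2010 to November 26, 2011: 363 + 330 = 693 days (rest of 2010, to November 26, 2011 in 2011).
693 ÷ 7 = 99 full weeks with remainder 0, so 99 more Saturdays after the first → 100.

100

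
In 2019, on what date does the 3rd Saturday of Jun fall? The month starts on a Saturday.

Jun 2019 begins on a Saturday, so the first Saturday is Jun 1.
The 3rd Saturday is 2 weeks later: 1 + 14 = 15.

Jun 15, 2019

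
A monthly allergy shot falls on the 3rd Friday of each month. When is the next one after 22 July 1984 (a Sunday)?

17 August 1984

July 1984 starts on a Sunday; its first Friday is the 6th, so the 3rd Friday is the 20th — 20 July 1984.
That is not after 22 July 1984, so look at August 1984.
August 1984 starts on a Wednesday; its first Friday is the 3rd, so the 3rd Friday is the 17th — 17 August 1984.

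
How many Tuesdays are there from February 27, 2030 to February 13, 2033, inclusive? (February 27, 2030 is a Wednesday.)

154

February 27, 2030 is a Wednesday; the first Tuesday on or after it is March 5, 2030 (6 days later).
From March 5, 2030 to February 13, 2033: 301 + 365 + 366 + 44 = 1076 days (rest of 2030, 2031, 2032, to February 13, 2033 in 2033).
1076 ÷ 7 = 153 full weeks with remainder 5, so 153 more Tuesdays after the first → 154.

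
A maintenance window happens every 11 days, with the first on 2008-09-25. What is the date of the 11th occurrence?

The 11th occurrence is 10 intervals after the first: 10 × 11 = 110 days after 2008-09-25.
September has 30 days — 5 days to the end of September leaves 105.
October has 31 days (74 left).
November has 30 days (44 left).
December has 31 days (13 left).
13 days into January → 2009-01-13.

2009-01-13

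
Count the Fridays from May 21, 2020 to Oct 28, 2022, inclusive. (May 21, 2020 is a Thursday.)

128

May 21, 2020 is a Thursday; the first Friday on or after it is May 22, 2020 (1 day later).
From May 22, 2020 to Oct 28, 2022: 223 + 365 + 301 = 889 days (rest of 2020, 2021, to Oct 28, 2022 in 2022).
889 ÷ 7 = 127 full weeks with remainder 0, so 127 more Fridays after the first → 128.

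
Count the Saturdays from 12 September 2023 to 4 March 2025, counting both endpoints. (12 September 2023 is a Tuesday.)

77

12 September 2023 is a Tuesday; the first Saturday on or after it is 16 September 2023 (4 days later).
From 16 September 2023 to 4 March 2025: 106 + 366 + 63 = 535 days (rest of 2023, 2024, to 4 March 2025 in 2025).
535 ÷ 7 = 76 full weeks with remainder 3, so 76 more Saturdays after the first → 77.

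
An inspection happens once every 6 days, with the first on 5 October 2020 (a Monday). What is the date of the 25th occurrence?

The 25th occurrence is 24 intervals after the first: 24 × 6 = 144 days after 5 October 2020.
October has 31 days — 26 days to the end of October leaves 118.
November has 30 days (88 left).
December has 31 days (57 left).
January has 31 days (26 left).
26 days into February → 26 February 2021.

26 February 2021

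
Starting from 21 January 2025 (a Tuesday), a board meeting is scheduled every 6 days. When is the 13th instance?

3 April 2025

The 13th occurrence is 12 intervals after the first: 12 × 6 = 72 days after 21 January 2025.
January has 31 days — 10 days to the end of January leaves 62.
February has 28 days (34 left).
March has 31 days (3 left).
3 days into April → 3 April 2025.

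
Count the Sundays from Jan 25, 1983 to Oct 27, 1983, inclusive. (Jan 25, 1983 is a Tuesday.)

39

Jan 25, 1983 is a Tuesday; the first Sunday on or after it is Jan 30, 1983 (5 days later).
From Jan 30, 1983 to Oct 27, 1983: 1 + 28 + 31 + 30 + 31 + 30 + 31 + 31 + 30 + 27 = 270 days (rest of Jan, Feb, Mar, Apr, May, Jun, Jul, Aug, Sep, Oct).
270 ÷ 7 = 38 full weeks with remainder 4, so 38 more Sundays after the first → 39.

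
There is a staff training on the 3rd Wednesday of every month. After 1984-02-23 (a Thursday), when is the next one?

1984-03-21

February 1984 starts on a Wednesday; its first Wednesday is the 1st, so the 3rd Wednesday is the 15th — 1984-02-15.
That is not after 1984-02-23, so look at March 1984.
March 1984 starts on a Thursday; its first Wednesday is the 7th, so the 3rd Wednesday is the 21st — 1984-03-21.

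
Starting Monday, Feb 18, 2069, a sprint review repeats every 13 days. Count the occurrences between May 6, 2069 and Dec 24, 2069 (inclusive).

18

Occurrences land 13·i days after Feb 18, 2069 for i = 0, 1, 2, …
May 6, 2069 is 77 days after the start; 77 ÷ 13 = 5 remainder 12; since the remainder is 12, round up to i = 6. First occurrence in the window: #7 on May 7, 2069 (6×13 = 78 days in).
Dec 24, 2069 is 309 days after the start; 309 ÷ 13 = 23 remainder 10. Last occurrence in the window: #24 on Dec 14, 2069.
Occurrences #7 through #24: 18 in total.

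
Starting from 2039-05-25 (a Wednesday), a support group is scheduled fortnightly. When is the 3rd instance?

2039-06-22

The 3rd occurrence is 2 intervals after the first: 2 × 14 = 28 days after 2039-05-25.
May has 31 days — 6 days to the end of May leaves 22.
22 days into June → 2039-06-22.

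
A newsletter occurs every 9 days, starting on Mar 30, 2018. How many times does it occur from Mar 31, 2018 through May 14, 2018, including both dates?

Occurrences land 9·i days after Mar 30, 2018 for i = 0, 1, 2, …
Mar 31, 2018 is 1 day after the start; 1 ÷ 9 = 0 remainder 1; since the remainder is 1, round up to i = 1. First occurrence in the window: #2 on Apr 8, 2018 (1×9 = 9 days in).
May 14, 2018 is 45 days after the start; 45 ÷ 9 = 5 remainder 0. Last occurrence in the window: #6 on May 14, 2018.
Occurrences #2 through #6: 5 in total.

5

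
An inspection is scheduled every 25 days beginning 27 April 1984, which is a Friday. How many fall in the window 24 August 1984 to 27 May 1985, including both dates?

Occurrences land 25·i days after 27 April 1984 for i = 0, 1, 2, …
24 August 1984 is 119 days after the start; 119 ÷ 25 = 4 remainder 19; since the remainder is 19, round up to i = 5. First occurrence in the window: #6 on 30 August 1984 (5×25 = 125 days in).
27 May 1985 is 395 days after the start; 395 ÷ 25 = 15 remainder 20. Last occurrence in the window: #16 on 7 May 1985.
Occurrences #6 through #16: 11 in total.

11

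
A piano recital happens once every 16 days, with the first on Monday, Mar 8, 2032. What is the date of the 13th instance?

Sep 16, 2032

The 13th occurrence is 12 intervals after the first: 12 × 16 = 192 days after Mar 8, 2032.
Mar has 31 days — 23 days to the end of Mar leaves 169.
Apr has 30 days (139 left).
May has 31 days (108 left).
Jun has 30 days (78 left).
Jul has 31 days (47 left).
Aug has 31 days (16 left).
16 days into Sep → Sep 16, 2032.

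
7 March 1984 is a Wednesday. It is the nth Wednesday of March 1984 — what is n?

1st

Day 7 falls in week ⌈7/7⌉ of the month.
Days 1–7 hold the 1st Wednesday, 8–14 the 2nd, 15–21 the 3rd, 22–28 the 4th, 29–31 the 5th.
7 is in the range for the 1st.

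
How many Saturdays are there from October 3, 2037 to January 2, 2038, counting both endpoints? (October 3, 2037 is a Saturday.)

October 3, 2037 is a Saturday; the first Saturday on or after it is October 3, 2037.
From October 3, 2037 to January 2, 2038: 28 + 30 + 31 + 2 = 91 days (rest of October, November, December, January).
91 ÷ 7 = 13 full weeks with remainder 0, so 13 more Saturdays after the first → 14.

14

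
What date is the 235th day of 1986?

August 23, 1986

January has 31 days (235 − 31 = 204 remain).
February has 28 days (204 − 28 = 176 remain).
March has 31 days (176 − 31 = 145 remain).
April has 30 days (145 − 30 = 115 remain).
May has 31 days (115 − 31 = 84 remain).
June has 30 days (84 − 30 = 54 remain).
July has 31 days (54 − 31 = 23 remain).
23 into August → August 23.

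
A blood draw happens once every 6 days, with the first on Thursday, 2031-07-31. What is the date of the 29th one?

2032-01-15

The 29th occurrence is 28 intervals after the first: 28 × 6 = 168 days after 2031-07-31.
July has 31 days — 0 days to the end of July leaves 168.
August has 31 days (137 left).
September has 30 days (107 left).
October has 31 days (76 left).
November has 30 days (46 left).
December has 31 days (15 left).
15 days into January → 2032-01-15.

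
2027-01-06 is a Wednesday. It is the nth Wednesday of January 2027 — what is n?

Day 6 falls in week ⌈6/7⌉ of the month.
Days 1–7 hold the 1st Wednesday, 8–14 the 2nd, 15–21 the 3rd, 22–28 the 4th, 29–31 the 5th.
6 is in the range for the 1st.

1st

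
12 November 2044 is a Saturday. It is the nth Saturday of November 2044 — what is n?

2nd

Day 12 falls in week ⌈12/7⌉ of the month.
Days 1–7 hold the 1st Saturday, 8–14 the 2nd, 15–21 the 3rd, 22–28 the 4th, 29–31 the 5th.
12 is in the range for the 2nd.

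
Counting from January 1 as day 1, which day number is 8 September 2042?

251

Days in months before September: 31 + 28 + 31 + 30 + 31 + 30 + 31 + 31 = 243.
Plus 8 days into September → day 251.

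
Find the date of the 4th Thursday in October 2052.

October 24, 2052

The first Thursday of October 2052 is October 3.
The 4th Thursday is 3 weeks later: 3 + 21 = 24.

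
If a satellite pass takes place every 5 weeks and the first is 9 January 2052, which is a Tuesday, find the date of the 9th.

15 October 2052

The 9th occurrence is 8 intervals after the first: 8 × 35 = 280 days after 9 January 2052.
January has 31 days — 22 days to the end of January leaves 258.
February has 29 days (229 left).
March has 31 days (198 left).
April has 30 days (168 left).
May has 31 days (137 left).
June has 30 days (107 left).
July has 31 days (76 left).
August has 31 days (45 left).
September has 30 days (15 left).
15 days into October → 15 October 2052.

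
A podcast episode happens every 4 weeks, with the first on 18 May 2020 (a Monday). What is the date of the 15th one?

The 15th occurrence is 14 intervals after the first: 14 × 28 = 392 days after 18 May 2020.
May has 31 days — 13 days to the end of May leaves 379.
June has 30 days (349 left).
July has 31 days (318 left).
August has 31 days (287 left).
September has 30 days (257 left).
October has 31 days (226 left).
November has 30 days (196 left).
December has 31 days (165 left).
January has 31 days (134 left).
February has 28 days (106 left).
March has 31 days (75 left).
April has 30 days (45 left).
May has 31 days (14 left).
14 days into June → 14 June 2021.

14 June 2021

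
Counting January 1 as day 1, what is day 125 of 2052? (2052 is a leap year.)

May 4, 2052

January has 31 days (125 − 31 = 94 remain).
February has 29 days (94 − 29 = 65 remain).
March has 31 days (65 − 31 = 34 remain).
April has 30 days (34 − 30 = 4 remain).
4 into May → May 4.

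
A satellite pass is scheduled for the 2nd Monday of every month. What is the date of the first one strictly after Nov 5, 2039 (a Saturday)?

Nov 14, 2039

Nov 2039 starts on a Tuesday; its first Monday is the 7th, so the 2nd Monday is the 14th — Nov 14, 2039.
Nov 14, 2039 is after Nov 5, 2039, so that is the next one.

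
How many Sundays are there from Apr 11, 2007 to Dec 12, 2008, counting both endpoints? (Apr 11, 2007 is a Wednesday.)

87

Apr 11, 2007 is a Wednesday; the first Sunday on or after it is Apr 15, 2007 (4 days later).
From Apr 15, 2007 to Dec 12, 2008: 260 + 347 = 607 days (rest of 2007, to Dec 12, 2008 in 2008).
607 ÷ 7 = 86 full weeks with remainder 5, so 86 more Sundays after the first → 87.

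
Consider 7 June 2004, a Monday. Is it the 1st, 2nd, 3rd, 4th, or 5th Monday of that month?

Day 7 falls in week ⌈7/7⌉ of the month.
Days 1–7 hold the 1st Monday, 8–14 the 2nd, 15–21 the 3rd, 22–28 the 4th, 29–31 the 5th.
7 is in the range for the 1st.

1st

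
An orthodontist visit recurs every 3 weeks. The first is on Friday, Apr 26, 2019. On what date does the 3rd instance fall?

The 3rd occurrence is 2 intervals after the first: 2 × 21 = 42 days after Apr 26, 2019.
Apr has 30 days — 4 days to the end of Apr leaves 38.
May has 31 days (7 left).
7 days into Jun → Jun 7, 2019.

Jun 7, 2019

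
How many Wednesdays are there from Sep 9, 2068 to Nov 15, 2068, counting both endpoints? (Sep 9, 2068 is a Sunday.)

10

Sep 9, 2068 is a Sunday; the first Wednesday on or after it is Sep 12, 2068 (3 days later).
From Sep 12, 2068 to Nov 15, 2068: 18 + 31 + 15 = 64 days (rest of Sep, Oct, Nov).
64 ÷ 7 = 9 full weeks with remainder 1, so 9 more Wednesdays after the first → 10.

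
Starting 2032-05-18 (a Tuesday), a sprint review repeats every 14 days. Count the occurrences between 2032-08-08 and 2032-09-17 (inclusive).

Occurrences land 14·i days after 2032-05-18 for i = 0, 1, 2, …
2032-08-08 is 82 days after the start; 82 ÷ 14 = 5 remainder 12; since the remainder is 12, round up to i = 6. First occurrence in the window: #7 on 2032-08-10 (6×14 = 84 days in).
2032-09-17 is 122 days after the start; 122 ÷ 14 = 8 remainder 10. Last occurrence in the window: #9 on 2032-09-07.
Occurrences #7 through #9: 3 in total.

3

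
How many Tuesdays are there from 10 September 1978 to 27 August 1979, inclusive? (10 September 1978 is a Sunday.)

10 September 1978 is a Sunday; the first Tuesday on or after it is 12 September 1978 (2 days later).
From 12 September 1978 to 27 August 1979: 110 + 239 = 349 days (rest of 1978, to 27 August 1979 in 1979).
349 ÷ 7 = 49 full weeks with remainder 6, so 49 more Tuesdays after the first → 50.

50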